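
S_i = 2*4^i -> [2, 8, 32, 128, 512]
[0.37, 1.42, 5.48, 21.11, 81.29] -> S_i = 0.37*3.85^i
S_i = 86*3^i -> [86, 258, 774, 2322, 6966]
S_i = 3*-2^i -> [3, -6, 12, -24, 48]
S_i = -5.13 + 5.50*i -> [-5.13, 0.37, 5.87, 11.37, 16.87]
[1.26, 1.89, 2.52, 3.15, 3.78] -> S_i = 1.26 + 0.63*i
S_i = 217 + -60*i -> [217, 157, 97, 37, -23]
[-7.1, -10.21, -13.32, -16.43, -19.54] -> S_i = -7.10 + -3.11*i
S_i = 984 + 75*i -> [984, 1059, 1134, 1209, 1284]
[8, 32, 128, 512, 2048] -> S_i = 8*4^i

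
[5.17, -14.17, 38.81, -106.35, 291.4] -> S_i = 5.17*(-2.74)^i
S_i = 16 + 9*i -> [16, 25, 34, 43, 52]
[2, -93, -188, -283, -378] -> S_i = 2 + -95*i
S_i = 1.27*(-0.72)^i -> [1.27, -0.91, 0.66, -0.47, 0.34]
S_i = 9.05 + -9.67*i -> [9.05, -0.62, -10.29, -19.96, -29.63]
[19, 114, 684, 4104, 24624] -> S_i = 19*6^i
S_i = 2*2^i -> [2, 4, 8, 16, 32]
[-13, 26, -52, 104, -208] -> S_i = -13*-2^i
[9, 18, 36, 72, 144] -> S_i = 9*2^i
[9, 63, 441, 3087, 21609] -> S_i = 9*7^i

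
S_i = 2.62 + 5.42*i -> [2.62, 8.04, 13.46, 18.88, 24.3]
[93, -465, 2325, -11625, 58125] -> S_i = 93*-5^i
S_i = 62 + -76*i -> [62, -14, -90, -166, -242]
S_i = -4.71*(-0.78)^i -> [-4.71, 3.67, -2.87, 2.24, -1.74]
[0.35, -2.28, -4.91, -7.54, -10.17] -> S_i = 0.35 + -2.63*i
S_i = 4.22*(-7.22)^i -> [4.22, -30.47, 219.98, -1588.27, 11467.3]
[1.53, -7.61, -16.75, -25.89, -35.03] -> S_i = 1.53 + -9.14*i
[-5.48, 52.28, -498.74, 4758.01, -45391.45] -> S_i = -5.48*(-9.54)^i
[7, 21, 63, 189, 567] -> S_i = 7*3^i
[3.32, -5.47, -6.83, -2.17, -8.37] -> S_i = Random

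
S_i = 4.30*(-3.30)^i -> [4.3, -14.19, 46.83, -154.53, 509.95]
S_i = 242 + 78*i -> [242, 320, 398, 476, 554]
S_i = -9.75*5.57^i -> [-9.75, -54.31, -302.49, -1684.88, -9384.81]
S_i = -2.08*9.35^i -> [-2.08, -19.45, -181.84, -1700.19, -15896.8]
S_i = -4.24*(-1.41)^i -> [-4.24, 5.98, -8.43, 11.89, -16.76]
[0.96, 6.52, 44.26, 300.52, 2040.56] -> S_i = 0.96*6.79^i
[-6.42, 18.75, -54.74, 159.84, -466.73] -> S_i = -6.42*(-2.92)^i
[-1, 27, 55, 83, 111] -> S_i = -1 + 28*i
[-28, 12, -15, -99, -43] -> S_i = Random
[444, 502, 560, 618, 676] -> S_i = 444 + 58*i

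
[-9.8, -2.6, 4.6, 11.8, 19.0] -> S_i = -9.80 + 7.20*i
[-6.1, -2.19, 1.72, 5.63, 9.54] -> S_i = -6.10 + 3.91*i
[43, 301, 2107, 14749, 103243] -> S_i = 43*7^i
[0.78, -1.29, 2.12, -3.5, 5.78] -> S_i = 0.78*(-1.65)^i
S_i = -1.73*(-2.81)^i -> [-1.73, 4.86, -13.66, 38.39, -107.86]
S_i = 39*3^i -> [39, 117, 351, 1053, 3159]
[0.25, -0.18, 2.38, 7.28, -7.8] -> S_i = Random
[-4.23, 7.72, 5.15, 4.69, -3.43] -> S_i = Random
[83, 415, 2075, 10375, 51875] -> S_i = 83*5^i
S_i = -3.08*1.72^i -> [-3.08, -5.3, -9.11, -15.67, -26.96]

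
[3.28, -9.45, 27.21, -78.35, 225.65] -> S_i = 3.28*(-2.88)^i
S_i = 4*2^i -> [4, 8, 16, 32, 64]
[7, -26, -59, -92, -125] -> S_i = 7 + -33*i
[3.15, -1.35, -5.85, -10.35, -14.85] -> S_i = 3.15 + -4.50*i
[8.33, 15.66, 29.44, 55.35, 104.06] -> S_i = 8.33*1.88^i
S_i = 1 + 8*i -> [1, 9, 17, 25, 33]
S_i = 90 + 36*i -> [90, 126, 162, 198, 234]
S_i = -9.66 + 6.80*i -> [-9.66, -2.86, 3.94, 10.74, 17.54]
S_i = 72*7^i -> [72, 504, 3528, 24696, 172872]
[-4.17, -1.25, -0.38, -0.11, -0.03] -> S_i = -4.17*0.30^i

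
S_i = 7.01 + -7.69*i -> [7.01, -0.68, -8.37, -16.06, -23.75]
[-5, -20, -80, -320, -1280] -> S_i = -5*4^i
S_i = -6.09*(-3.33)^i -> [-6.09, 20.28, -67.53, 224.88, -748.85]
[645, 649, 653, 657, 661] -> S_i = 645 + 4*i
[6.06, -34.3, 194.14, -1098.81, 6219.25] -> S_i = 6.06*(-5.66)^i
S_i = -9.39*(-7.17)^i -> [-9.39, 67.33, -482.73, 3461.17, -24816.6]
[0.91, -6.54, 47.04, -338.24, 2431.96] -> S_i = 0.91*(-7.19)^i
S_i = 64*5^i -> [64, 320, 1600, 8000, 40000]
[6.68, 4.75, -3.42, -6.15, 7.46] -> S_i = Random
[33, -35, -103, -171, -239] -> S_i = 33 + -68*i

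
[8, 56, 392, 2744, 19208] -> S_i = 8*7^i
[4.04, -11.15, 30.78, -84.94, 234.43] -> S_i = 4.04*(-2.76)^i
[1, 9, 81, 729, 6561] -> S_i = 1*9^i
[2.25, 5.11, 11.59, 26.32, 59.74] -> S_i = 2.25*2.27^i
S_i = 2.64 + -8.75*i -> [2.64, -6.11, -14.86, -23.61, -32.36]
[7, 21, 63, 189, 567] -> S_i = 7*3^i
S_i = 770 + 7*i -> [770, 777, 784, 791, 798]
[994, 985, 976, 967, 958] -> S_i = 994 + -9*i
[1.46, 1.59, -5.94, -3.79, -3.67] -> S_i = Random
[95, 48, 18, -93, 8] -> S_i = Random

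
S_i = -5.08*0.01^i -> [-5.08, -0.05, -0.0, -0.0, -0.0]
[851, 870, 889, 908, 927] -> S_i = 851 + 19*i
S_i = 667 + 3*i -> [667, 670, 673, 676, 679]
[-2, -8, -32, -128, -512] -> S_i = -2*4^i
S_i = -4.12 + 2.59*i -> [-4.12, -1.53, 1.06, 3.65, 6.24]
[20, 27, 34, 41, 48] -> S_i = 20 + 7*i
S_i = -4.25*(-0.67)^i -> [-4.25, 2.85, -1.91, 1.28, -0.86]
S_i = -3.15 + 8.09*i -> [-3.15, 4.94, 13.03, 21.12, 29.21]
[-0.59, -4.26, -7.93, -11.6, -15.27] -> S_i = -0.59 + -3.67*i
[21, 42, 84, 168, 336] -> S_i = 21*2^i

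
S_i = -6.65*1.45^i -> [-6.65, -9.64, -13.98, -20.27, -29.4]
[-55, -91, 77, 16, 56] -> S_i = Random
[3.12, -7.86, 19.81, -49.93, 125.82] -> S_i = 3.12*(-2.52)^i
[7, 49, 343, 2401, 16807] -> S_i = 7*7^i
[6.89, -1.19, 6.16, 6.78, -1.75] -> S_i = Random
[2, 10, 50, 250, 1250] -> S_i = 2*5^i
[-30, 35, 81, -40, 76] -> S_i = Random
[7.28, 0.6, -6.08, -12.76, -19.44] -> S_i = 7.28 + -6.68*i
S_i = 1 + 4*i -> [1, 5, 9, 13, 17]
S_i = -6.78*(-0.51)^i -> [-6.78, 3.46, -1.76, 0.9, -0.46]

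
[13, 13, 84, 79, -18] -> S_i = Random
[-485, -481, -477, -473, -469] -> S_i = -485 + 4*i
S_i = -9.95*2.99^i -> [-9.95, -29.75, -88.95, -265.97, -795.26]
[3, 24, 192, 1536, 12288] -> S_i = 3*8^i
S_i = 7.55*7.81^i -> [7.55, 58.97, 460.52, 3596.67, 28089.96]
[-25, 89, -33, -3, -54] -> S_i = Random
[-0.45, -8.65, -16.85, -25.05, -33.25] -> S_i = -0.45 + -8.20*i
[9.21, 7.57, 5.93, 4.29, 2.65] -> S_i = 9.21 + -1.64*i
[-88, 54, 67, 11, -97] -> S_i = Random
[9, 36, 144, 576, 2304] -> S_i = 9*4^i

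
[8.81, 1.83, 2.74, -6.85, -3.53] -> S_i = Random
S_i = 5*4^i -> [5, 20, 80, 320, 1280]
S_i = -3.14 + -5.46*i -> [-3.14, -8.6, -14.06, -19.52, -24.98]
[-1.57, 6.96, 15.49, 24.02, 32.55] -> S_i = -1.57 + 8.53*i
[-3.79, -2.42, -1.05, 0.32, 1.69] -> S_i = -3.79 + 1.37*i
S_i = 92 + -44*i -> [92, 48, 4, -40, -84]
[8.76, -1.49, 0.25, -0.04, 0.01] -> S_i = 8.76*(-0.17)^i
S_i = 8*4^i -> [8, 32, 128, 512, 2048]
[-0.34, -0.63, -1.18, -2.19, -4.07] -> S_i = -0.34*1.86^i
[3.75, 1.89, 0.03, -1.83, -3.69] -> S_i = 3.75 + -1.86*i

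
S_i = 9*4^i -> [9, 36, 144, 576, 2304]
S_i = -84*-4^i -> [-84, 336, -1344, 5376, -21504]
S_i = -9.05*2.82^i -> [-9.05, -25.52, -71.97, -202.95, -572.33]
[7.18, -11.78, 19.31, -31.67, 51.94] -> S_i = 7.18*(-1.64)^i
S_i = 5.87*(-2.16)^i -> [5.87, -12.68, 27.39, -59.16, 127.78]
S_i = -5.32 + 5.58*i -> [-5.32, 0.26, 5.84, 11.42, 17.0]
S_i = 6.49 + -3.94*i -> [6.49, 2.55, -1.39, -5.33, -9.27]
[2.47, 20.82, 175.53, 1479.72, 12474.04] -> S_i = 2.47*8.43^i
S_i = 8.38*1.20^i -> [8.38, 10.06, 12.07, 14.48, 17.38]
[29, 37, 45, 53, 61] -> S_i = 29 + 8*i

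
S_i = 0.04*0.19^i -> [0.04, 0.01, 0.0, 0.0, 0.0]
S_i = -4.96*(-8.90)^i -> [-4.96, 44.14, -392.88, 3496.65, -31120.15]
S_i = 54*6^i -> [54, 324, 1944, 11664, 69984]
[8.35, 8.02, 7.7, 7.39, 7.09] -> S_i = 8.35*0.96^i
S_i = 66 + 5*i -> [66, 71, 76, 81, 86]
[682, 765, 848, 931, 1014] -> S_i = 682 + 83*i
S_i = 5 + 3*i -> [5, 8, 11, 14, 17]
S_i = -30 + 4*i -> [-30, -26, -22, -18, -14]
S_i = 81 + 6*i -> [81, 87, 93, 99, 105]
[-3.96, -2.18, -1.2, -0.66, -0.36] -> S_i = -3.96*0.55^i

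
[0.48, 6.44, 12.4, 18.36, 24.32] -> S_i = 0.48 + 5.96*i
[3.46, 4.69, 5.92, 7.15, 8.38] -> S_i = 3.46 + 1.23*i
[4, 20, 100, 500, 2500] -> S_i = 4*5^i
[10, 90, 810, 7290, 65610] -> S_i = 10*9^i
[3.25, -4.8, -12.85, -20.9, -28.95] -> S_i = 3.25 + -8.05*i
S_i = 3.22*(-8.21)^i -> [3.22, -26.44, 217.04, -1781.91, 14629.47]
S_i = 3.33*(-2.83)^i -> [3.33, -9.42, 26.67, -75.48, 213.59]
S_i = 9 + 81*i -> [9, 90, 171, 252, 333]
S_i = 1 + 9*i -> [1, 10, 19, 28, 37]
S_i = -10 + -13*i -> [-10, -23, -36, -49, -62]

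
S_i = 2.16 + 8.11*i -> [2.16, 10.27, 18.38, 26.49, 34.6]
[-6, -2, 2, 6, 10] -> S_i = -6 + 4*i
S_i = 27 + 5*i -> [27, 32, 37, 42, 47]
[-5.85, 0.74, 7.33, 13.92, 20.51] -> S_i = -5.85 + 6.59*i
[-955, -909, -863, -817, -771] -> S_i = -955 + 46*i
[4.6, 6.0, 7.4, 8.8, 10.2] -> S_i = 4.60 + 1.40*i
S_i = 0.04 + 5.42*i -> [0.04, 5.46, 10.88, 16.3, 21.72]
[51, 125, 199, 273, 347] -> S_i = 51 + 74*i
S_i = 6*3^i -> [6, 18, 54, 162, 486]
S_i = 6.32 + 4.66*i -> [6.32, 10.98, 15.64, 20.3, 24.96]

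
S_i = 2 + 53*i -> [2, 55, 108, 161, 214]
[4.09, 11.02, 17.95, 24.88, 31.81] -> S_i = 4.09 + 6.93*i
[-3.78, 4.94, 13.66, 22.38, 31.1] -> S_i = -3.78 + 8.72*i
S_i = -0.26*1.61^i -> [-0.26, -0.42, -0.67, -1.09, -1.75]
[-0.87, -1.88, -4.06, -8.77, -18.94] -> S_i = -0.87*2.16^i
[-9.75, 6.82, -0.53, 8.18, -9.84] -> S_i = Random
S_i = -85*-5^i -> [-85, 425, -2125, 10625, -53125]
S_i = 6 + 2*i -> [6, 8, 10, 12, 14]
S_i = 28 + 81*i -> [28, 109, 190, 271, 352]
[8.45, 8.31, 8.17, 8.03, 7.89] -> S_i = 8.45 + -0.14*i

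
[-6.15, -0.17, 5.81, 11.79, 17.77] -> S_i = -6.15 + 5.98*i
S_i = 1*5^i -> [1, 5, 25, 125, 625]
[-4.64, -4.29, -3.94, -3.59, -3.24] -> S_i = -4.64 + 0.35*i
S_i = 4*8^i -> [4, 32, 256, 2048, 16384]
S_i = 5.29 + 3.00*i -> [5.29, 8.29, 11.29, 14.29, 17.29]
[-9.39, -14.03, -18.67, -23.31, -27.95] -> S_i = -9.39 + -4.64*i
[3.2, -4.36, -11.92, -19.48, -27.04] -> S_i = 3.20 + -7.56*i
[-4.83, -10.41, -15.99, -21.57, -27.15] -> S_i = -4.83 + -5.58*i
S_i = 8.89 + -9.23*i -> [8.89, -0.34, -9.57, -18.8, -28.03]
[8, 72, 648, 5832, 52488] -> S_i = 8*9^i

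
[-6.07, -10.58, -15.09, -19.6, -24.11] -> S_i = -6.07 + -4.51*i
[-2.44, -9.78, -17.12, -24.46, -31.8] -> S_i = -2.44 + -7.34*i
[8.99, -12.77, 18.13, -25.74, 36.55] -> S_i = 8.99*(-1.42)^i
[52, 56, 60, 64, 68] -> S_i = 52 + 4*i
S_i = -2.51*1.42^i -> [-2.51, -3.56, -5.06, -7.19, -10.21]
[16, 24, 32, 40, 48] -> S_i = 16 + 8*i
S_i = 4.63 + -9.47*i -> [4.63, -4.84, -14.31, -23.78, -33.25]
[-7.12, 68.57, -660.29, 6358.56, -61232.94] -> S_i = -7.12*(-9.63)^i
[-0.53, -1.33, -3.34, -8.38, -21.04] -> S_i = -0.53*2.51^i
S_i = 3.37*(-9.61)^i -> [3.37, -32.39, 311.23, -2990.89, 28742.43]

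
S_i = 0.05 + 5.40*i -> [0.05, 5.45, 10.85, 16.25, 21.65]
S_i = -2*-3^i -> [-2, 6, -18, 54, -162]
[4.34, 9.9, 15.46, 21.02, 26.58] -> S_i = 4.34 + 5.56*i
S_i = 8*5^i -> [8, 40, 200, 1000, 5000]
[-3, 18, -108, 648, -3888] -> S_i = -3*-6^i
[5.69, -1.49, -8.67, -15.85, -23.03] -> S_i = 5.69 + -7.18*i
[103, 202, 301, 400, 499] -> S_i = 103 + 99*i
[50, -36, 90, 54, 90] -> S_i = Random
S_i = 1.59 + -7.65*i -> [1.59, -6.06, -13.71, -21.36, -29.01]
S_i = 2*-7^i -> [2, -14, 98, -686, 4802]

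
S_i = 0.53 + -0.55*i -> [0.53, -0.02, -0.57, -1.12, -1.67]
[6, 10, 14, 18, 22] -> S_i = 6 + 4*i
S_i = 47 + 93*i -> [47, 140, 233, 326, 419]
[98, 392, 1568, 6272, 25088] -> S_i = 98*4^i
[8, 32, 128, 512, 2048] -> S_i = 8*4^i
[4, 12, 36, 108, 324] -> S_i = 4*3^i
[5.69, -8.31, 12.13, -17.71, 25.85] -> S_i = 5.69*(-1.46)^i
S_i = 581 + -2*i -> [581, 579, 577, 575, 573]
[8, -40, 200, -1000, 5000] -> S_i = 8*-5^i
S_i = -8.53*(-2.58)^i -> [-8.53, 22.01, -56.78, 146.49, -377.94]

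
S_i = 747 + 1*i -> [747, 748, 749, 750, 751]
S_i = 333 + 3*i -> [333, 336, 339, 342, 345]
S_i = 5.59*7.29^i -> [5.59, 40.75, 297.08, 2165.68, 15787.81]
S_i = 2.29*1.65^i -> [2.29, 3.78, 6.23, 10.29, 16.97]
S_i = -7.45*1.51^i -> [-7.45, -11.25, -16.99, -25.65, -38.73]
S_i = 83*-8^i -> [83, -664, 5312, -42496, 339968]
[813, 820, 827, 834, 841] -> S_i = 813 + 7*i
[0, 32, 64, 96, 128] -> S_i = 0 + 32*i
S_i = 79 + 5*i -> [79, 84, 89, 94, 99]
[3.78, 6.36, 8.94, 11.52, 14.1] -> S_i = 3.78 + 2.58*i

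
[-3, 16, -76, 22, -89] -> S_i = Random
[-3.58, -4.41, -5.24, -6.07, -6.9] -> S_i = -3.58 + -0.83*i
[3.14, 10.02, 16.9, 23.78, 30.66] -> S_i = 3.14 + 6.88*i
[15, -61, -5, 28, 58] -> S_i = Random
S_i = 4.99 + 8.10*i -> [4.99, 13.09, 21.19, 29.29, 37.39]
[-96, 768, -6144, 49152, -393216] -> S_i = -96*-8^i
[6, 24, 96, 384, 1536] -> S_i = 6*4^i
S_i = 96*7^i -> [96, 672, 4704, 32928, 230496]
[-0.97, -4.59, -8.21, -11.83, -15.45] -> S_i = -0.97 + -3.62*i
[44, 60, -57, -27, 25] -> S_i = Random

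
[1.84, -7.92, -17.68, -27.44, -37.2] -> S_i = 1.84 + -9.76*i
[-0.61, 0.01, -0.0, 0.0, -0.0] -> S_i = -0.61*(-0.01)^i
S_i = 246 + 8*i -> [246, 254, 262, 270, 278]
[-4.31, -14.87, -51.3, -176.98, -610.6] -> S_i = -4.31*3.45^i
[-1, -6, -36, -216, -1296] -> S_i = -1*6^i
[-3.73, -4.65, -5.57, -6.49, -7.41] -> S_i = -3.73 + -0.92*i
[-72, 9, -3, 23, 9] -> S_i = Random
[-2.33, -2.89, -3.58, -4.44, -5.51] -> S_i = -2.33*1.24^i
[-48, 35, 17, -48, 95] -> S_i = Random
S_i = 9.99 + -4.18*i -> [9.99, 5.81, 1.63, -2.55, -6.73]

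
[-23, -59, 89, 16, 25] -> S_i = Random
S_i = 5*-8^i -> [5, -40, 320, -2560, 20480]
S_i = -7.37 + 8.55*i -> [-7.37, 1.18, 9.73, 18.28, 26.83]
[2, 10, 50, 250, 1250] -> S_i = 2*5^i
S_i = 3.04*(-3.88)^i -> [3.04, -11.8, 45.77, -177.57, 688.97]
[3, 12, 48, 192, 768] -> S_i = 3*4^i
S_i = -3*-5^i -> [-3, 15, -75, 375, -1875]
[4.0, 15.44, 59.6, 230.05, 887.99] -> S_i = 4.00*3.86^i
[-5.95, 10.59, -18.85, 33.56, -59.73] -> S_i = -5.95*(-1.78)^i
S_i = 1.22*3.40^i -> [1.22, 4.15, 14.1, 47.95, 163.03]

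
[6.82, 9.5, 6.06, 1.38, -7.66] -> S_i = Random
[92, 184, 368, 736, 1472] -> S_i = 92*2^i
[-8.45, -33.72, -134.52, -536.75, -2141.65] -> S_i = -8.45*3.99^i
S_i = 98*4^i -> [98, 392, 1568, 6272, 25088]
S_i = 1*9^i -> [1, 9, 81, 729, 6561]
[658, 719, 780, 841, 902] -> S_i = 658 + 61*i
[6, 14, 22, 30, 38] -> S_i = 6 + 8*i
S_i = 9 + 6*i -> [9, 15, 21, 27, 33]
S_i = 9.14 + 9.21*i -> [9.14, 18.35, 27.56, 36.77, 45.98]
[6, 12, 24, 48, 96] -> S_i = 6*2^i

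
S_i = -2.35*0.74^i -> [-2.35, -1.74, -1.29, -0.95, -0.7]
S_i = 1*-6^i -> [1, -6, 36, -216, 1296]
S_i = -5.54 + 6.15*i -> [-5.54, 0.61, 6.76, 12.91, 19.06]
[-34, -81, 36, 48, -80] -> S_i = Random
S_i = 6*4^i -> [6, 24, 96, 384, 1536]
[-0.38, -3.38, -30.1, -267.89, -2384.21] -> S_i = -0.38*8.90^i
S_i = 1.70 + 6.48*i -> [1.7, 8.18, 14.66, 21.14, 27.62]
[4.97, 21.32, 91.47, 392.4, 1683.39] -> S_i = 4.97*4.29^i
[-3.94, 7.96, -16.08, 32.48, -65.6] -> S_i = -3.94*(-2.02)^i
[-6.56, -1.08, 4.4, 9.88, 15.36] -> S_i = -6.56 + 5.48*i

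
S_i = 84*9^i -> [84, 756, 6804, 61236, 551124]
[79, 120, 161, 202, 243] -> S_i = 79 + 41*i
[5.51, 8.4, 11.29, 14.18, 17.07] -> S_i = 5.51 + 2.89*i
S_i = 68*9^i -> [68, 612, 5508, 49572, 446148]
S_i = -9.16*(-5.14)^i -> [-9.16, 47.08, -242.0, 1243.9, -6393.64]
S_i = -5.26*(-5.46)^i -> [-5.26, 28.72, -156.81, 856.18, -4674.73]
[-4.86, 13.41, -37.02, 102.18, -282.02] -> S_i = -4.86*(-2.76)^i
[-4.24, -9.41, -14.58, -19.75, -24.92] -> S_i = -4.24 + -5.17*i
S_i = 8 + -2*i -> [8, 6, 4, 2, 0]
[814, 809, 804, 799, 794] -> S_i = 814 + -5*i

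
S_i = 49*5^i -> [49, 245, 1225, 6125, 30625]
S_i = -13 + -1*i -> [-13, -14, -15, -16, -17]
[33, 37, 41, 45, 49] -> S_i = 33 + 4*i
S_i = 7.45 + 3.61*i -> [7.45, 11.06, 14.67, 18.28, 21.89]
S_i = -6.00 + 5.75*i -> [-6.0, -0.25, 5.5, 11.25, 17.0]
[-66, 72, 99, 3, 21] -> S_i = Random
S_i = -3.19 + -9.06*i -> [-3.19, -12.25, -21.31, -30.37, -39.43]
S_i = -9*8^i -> [-9, -72, -576, -4608, -36864]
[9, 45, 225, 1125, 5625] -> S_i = 9*5^i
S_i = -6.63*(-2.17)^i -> [-6.63, 14.39, -31.22, 67.75, -147.01]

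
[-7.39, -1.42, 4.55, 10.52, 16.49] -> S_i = -7.39 + 5.97*i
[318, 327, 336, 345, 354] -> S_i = 318 + 9*i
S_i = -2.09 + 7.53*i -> [-2.09, 5.44, 12.97, 20.5, 28.03]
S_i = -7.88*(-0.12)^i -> [-7.88, 0.95, -0.11, 0.01, -0.0]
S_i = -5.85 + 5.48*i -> [-5.85, -0.37, 5.11, 10.59, 16.07]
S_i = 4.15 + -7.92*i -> [4.15, -3.77, -11.69, -19.61, -27.53]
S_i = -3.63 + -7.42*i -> [-3.63, -11.05, -18.47, -25.89, -33.31]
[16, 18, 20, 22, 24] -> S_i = 16 + 2*i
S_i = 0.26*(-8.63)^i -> [0.26, -2.24, 19.36, -167.11, 1442.17]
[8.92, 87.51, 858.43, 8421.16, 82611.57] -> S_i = 8.92*9.81^i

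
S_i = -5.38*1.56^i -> [-5.38, -8.39, -13.09, -20.42, -31.86]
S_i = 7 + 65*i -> [7, 72, 137, 202, 267]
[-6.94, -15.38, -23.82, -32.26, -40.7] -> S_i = -6.94 + -8.44*i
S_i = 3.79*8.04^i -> [3.79, 30.47, 244.99, 1969.73, 15836.65]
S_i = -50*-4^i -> [-50, 200, -800, 3200, -12800]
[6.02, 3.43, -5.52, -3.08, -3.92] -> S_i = Random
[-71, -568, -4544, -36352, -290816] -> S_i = -71*8^i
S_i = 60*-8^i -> [60, -480, 3840, -30720, 245760]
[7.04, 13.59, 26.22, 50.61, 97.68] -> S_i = 7.04*1.93^i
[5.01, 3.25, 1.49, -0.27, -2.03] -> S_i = 5.01 + -1.76*i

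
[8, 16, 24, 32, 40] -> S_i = 8 + 8*i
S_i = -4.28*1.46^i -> [-4.28, -6.25, -9.12, -13.32, -19.45]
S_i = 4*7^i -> [4, 28, 196, 1372, 9604]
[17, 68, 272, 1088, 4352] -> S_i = 17*4^i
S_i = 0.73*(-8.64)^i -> [0.73, -6.31, 54.49, -470.83, 4067.97]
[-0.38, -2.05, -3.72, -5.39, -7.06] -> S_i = -0.38 + -1.67*i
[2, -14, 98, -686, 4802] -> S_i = 2*-7^i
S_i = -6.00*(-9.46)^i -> [-6.0, 56.76, -536.95, 5079.54, -48052.48]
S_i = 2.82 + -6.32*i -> [2.82, -3.5, -9.82, -16.14, -22.46]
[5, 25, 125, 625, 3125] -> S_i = 5*5^i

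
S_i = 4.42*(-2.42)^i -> [4.42, -10.7, 25.89, -62.64, 151.59]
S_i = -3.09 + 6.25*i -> [-3.09, 3.16, 9.41, 15.66, 21.91]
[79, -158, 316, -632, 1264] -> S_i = 79*-2^i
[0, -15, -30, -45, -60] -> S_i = 0 + -15*i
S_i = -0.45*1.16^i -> [-0.45, -0.52, -0.61, -0.7, -0.81]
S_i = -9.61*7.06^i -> [-9.61, -67.85, -479.0, -3381.72, -23874.93]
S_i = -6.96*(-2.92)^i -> [-6.96, 20.32, -59.34, 173.28, -505.99]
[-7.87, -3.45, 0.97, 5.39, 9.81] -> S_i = -7.87 + 4.42*i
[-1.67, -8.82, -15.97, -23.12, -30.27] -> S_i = -1.67 + -7.15*i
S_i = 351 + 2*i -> [351, 353, 355, 357, 359]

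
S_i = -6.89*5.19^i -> [-6.89, -35.76, -185.59, -963.21, -4999.06]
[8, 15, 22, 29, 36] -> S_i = 8 + 7*i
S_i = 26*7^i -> [26, 182, 1274, 8918, 62426]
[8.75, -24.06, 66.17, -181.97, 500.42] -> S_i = 8.75*(-2.75)^i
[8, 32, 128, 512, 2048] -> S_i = 8*4^i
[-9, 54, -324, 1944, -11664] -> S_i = -9*-6^i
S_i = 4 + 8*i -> [4, 12, 20, 28, 36]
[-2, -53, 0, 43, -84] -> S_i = Random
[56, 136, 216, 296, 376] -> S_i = 56 + 80*i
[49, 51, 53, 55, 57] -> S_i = 49 + 2*i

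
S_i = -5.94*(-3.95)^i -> [-5.94, 23.46, -92.68, 366.08, -1446.02]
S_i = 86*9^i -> [86, 774, 6966, 62694, 564246]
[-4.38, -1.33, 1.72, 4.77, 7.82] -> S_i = -4.38 + 3.05*i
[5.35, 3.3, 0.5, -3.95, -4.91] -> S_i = Random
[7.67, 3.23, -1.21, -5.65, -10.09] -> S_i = 7.67 + -4.44*i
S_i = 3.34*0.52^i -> [3.34, 1.74, 0.9, 0.47, 0.24]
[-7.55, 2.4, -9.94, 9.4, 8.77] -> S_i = Random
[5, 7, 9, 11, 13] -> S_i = 5 + 2*i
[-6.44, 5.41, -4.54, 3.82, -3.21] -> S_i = -6.44*(-0.84)^i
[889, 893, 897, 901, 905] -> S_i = 889 + 4*i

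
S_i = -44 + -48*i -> [-44, -92, -140, -188, -236]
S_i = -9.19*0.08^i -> [-9.19, -0.74, -0.06, -0.0, -0.0]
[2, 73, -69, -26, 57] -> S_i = Random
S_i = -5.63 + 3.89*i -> [-5.63, -1.74, 2.15, 6.04, 9.93]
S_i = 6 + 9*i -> [6, 15, 24, 33, 42]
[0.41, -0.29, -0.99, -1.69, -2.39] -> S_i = 0.41 + -0.70*i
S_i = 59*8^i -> [59, 472, 3776, 30208, 241664]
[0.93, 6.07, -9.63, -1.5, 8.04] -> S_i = Random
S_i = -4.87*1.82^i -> [-4.87, -8.86, -16.13, -29.36, -53.43]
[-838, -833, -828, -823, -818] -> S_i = -838 + 5*i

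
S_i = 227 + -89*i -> [227, 138, 49, -40, -129]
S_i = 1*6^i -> [1, 6, 36, 216, 1296]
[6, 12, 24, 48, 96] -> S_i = 6*2^i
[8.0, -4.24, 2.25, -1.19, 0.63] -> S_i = 8.00*(-0.53)^i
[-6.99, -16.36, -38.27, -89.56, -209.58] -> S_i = -6.99*2.34^i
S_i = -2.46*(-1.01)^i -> [-2.46, 2.48, -2.51, 2.53, -2.56]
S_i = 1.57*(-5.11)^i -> [1.57, -8.02, 41.0, -209.49, 1070.49]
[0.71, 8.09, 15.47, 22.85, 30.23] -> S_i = 0.71 + 7.38*i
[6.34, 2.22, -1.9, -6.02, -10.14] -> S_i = 6.34 + -4.12*i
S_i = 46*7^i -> [46, 322, 2254, 15778, 110446]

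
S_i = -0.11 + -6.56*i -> [-0.11, -6.67, -13.23, -19.79, -26.35]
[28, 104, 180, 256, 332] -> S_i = 28 + 76*i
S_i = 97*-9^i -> [97, -873, 7857, -70713, 636417]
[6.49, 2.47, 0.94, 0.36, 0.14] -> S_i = 6.49*0.38^i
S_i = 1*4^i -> [1, 4, 16, 64, 256]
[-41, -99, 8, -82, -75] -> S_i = Random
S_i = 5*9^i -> [5, 45, 405, 3645, 32805]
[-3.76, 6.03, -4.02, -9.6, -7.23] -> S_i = Random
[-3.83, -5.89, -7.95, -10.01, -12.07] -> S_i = -3.83 + -2.06*i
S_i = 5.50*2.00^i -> [5.5, 11.0, 22.0, 44.0, 88.0]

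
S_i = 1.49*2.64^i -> [1.49, 3.93, 10.38, 27.42, 72.38]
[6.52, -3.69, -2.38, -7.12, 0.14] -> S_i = Random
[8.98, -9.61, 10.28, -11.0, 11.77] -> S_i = 8.98*(-1.07)^i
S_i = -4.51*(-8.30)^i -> [-4.51, 37.43, -310.69, 2578.76, -21403.7]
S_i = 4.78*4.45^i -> [4.78, 21.27, 94.66, 421.22, 1874.42]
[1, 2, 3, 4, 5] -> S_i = 1 + 1*i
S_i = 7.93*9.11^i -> [7.93, 72.24, 658.13, 5995.54, 54619.37]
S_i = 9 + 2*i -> [9, 11, 13, 15, 17]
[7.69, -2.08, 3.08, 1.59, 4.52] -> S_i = Random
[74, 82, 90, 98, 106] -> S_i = 74 + 8*i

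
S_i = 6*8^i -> [6, 48, 384, 3072, 24576]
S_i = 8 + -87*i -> [8, -79, -166, -253, -340]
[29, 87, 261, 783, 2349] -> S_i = 29*3^i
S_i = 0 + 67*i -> [0, 67, 134, 201, 268]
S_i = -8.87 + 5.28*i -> [-8.87, -3.59, 1.69, 6.97, 12.25]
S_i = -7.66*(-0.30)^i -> [-7.66, 2.3, -0.69, 0.21, -0.06]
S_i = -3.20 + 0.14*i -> [-3.2, -3.06, -2.92, -2.78, -2.64]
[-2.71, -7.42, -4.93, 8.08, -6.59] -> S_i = Random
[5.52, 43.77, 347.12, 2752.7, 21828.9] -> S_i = 5.52*7.93^i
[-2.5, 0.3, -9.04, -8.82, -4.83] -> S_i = Random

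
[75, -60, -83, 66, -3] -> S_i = Random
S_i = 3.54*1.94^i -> [3.54, 6.87, 13.32, 25.85, 50.14]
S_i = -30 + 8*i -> [-30, -22, -14, -6, 2]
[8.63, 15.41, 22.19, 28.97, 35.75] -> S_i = 8.63 + 6.78*i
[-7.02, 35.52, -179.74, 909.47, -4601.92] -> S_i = -7.02*(-5.06)^i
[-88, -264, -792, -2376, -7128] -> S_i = -88*3^i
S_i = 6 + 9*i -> [6, 15, 24, 33, 42]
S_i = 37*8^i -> [37, 296, 2368, 18944, 151552]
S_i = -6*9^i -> [-6, -54, -486, -4374, -39366]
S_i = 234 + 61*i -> [234, 295, 356, 417, 478]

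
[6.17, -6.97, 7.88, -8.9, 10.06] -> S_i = 6.17*(-1.13)^i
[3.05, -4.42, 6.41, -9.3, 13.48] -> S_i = 3.05*(-1.45)^i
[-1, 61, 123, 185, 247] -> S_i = -1 + 62*i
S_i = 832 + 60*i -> [832, 892, 952, 1012, 1072]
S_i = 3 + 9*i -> [3, 12, 21, 30, 39]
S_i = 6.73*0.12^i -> [6.73, 0.81, 0.1, 0.01, 0.0]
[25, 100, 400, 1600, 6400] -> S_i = 25*4^i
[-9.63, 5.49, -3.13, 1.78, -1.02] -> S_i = -9.63*(-0.57)^i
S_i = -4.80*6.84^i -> [-4.8, -32.83, -224.57, -1536.06, -10506.68]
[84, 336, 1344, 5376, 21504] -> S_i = 84*4^i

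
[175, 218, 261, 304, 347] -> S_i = 175 + 43*i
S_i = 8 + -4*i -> [8, 4, 0, -4, -8]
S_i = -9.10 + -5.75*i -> [-9.1, -14.85, -20.6, -26.35, -32.1]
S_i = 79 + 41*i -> [79, 120, 161, 202, 243]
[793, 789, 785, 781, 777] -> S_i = 793 + -4*i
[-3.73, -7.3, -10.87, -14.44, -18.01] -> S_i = -3.73 + -3.57*i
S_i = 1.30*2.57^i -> [1.3, 3.34, 8.59, 22.07, 56.71]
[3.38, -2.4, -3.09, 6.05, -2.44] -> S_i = Random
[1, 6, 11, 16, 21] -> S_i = 1 + 5*i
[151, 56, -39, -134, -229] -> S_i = 151 + -95*i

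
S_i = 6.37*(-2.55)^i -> [6.37, -16.24, 41.42, -105.62, 269.34]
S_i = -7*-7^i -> [-7, 49, -343, 2401, -16807]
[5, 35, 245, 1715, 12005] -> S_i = 5*7^i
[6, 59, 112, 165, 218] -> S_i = 6 + 53*i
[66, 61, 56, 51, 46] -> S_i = 66 + -5*i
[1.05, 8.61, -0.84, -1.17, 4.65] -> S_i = Random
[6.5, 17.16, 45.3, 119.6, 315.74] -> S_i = 6.50*2.64^i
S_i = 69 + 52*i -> [69, 121, 173, 225, 277]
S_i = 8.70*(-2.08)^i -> [8.7, -18.1, 37.64, -78.29, 162.84]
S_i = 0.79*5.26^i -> [0.79, 4.16, 21.86, 114.97, 604.74]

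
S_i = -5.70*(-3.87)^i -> [-5.7, 22.06, -85.37, 330.38, -1278.55]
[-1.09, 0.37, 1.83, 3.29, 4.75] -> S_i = -1.09 + 1.46*i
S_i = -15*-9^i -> [-15, 135, -1215, 10935, -98415]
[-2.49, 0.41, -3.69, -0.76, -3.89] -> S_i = Random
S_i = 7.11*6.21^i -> [7.11, 44.15, 274.19, 1702.72, 10573.92]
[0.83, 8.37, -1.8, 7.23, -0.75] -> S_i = Random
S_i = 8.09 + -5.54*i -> [8.09, 2.55, -2.99, -8.53, -14.07]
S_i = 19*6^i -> [19, 114, 684, 4104, 24624]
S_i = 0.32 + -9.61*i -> [0.32, -9.29, -18.9, -28.51, -38.12]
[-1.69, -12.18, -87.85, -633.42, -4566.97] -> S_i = -1.69*7.21^i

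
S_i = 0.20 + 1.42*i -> [0.2, 1.62, 3.04, 4.46, 5.88]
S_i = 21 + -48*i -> [21, -27, -75, -123, -171]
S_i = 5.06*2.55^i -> [5.06, 12.9, 32.9, 83.9, 213.95]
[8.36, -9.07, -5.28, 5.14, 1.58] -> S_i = Random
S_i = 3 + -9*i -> [3, -6, -15, -24, -33]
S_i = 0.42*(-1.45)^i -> [0.42, -0.61, 0.88, -1.28, 1.86]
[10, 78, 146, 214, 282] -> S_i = 10 + 68*i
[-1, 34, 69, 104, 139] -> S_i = -1 + 35*i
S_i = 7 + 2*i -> [7, 9, 11, 13, 15]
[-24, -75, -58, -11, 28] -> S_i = Random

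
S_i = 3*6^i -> [3, 18, 108, 648, 3888]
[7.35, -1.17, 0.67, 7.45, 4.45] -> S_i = Random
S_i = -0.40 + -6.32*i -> [-0.4, -6.72, -13.04, -19.36, -25.68]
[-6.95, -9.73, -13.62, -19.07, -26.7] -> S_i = -6.95*1.40^i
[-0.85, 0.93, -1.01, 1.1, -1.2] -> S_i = -0.85*(-1.09)^i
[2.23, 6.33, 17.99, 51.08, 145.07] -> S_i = 2.23*2.84^i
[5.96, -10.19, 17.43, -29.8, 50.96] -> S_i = 5.96*(-1.71)^i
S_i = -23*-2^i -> [-23, 46, -92, 184, -368]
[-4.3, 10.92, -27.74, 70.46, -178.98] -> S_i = -4.30*(-2.54)^i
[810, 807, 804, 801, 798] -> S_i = 810 + -3*i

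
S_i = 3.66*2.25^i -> [3.66, 8.24, 18.53, 41.69, 93.8]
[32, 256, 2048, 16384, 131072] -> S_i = 32*8^i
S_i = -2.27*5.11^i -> [-2.27, -11.6, -59.27, -302.89, -1547.78]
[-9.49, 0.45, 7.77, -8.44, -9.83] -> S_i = Random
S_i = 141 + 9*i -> [141, 150, 159, 168, 177]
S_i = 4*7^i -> [4, 28, 196, 1372, 9604]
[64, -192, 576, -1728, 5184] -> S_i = 64*-3^i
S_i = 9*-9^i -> [9, -81, 729, -6561, 59049]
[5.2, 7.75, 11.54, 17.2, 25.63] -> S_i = 5.20*1.49^i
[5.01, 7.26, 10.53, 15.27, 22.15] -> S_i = 5.01*1.45^i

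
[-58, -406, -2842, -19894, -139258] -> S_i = -58*7^i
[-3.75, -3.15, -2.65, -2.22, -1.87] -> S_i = -3.75*0.84^i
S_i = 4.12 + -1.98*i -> [4.12, 2.14, 0.16, -1.82, -3.8]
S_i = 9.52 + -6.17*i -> [9.52, 3.35, -2.82, -8.99, -15.16]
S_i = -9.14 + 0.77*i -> [-9.14, -8.37, -7.6, -6.83, -6.06]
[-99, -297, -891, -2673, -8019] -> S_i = -99*3^i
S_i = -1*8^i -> [-1, -8, -64, -512, -4096]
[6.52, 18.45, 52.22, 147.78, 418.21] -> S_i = 6.52*2.83^i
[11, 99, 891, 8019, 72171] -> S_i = 11*9^i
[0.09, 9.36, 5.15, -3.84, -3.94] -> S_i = Random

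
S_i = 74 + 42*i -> [74, 116, 158, 200, 242]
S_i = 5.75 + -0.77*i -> [5.75, 4.98, 4.21, 3.44, 2.67]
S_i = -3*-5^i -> [-3, 15, -75, 375, -1875]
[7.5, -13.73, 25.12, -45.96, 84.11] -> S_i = 7.50*(-1.83)^i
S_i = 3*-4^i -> [3, -12, 48, -192, 768]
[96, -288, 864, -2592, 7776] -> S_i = 96*-3^i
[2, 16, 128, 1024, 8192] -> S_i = 2*8^i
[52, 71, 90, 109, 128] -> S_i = 52 + 19*i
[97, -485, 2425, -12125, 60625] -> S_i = 97*-5^i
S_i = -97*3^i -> [-97, -291, -873, -2619, -7857]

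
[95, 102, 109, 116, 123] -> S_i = 95 + 7*i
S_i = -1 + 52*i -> [-1, 51, 103, 155, 207]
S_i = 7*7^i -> [7, 49, 343, 2401, 16807]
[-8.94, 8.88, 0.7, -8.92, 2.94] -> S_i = Random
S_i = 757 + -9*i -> [757, 748, 739, 730, 721]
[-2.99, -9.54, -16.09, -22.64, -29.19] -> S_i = -2.99 + -6.55*i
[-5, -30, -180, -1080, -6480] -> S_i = -5*6^i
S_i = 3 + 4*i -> [3, 7, 11, 15, 19]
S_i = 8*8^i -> [8, 64, 512, 4096, 32768]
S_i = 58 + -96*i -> [58, -38, -134, -230, -326]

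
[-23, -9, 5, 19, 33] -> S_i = -23 + 14*i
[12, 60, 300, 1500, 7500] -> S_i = 12*5^i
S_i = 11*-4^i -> [11, -44, 176, -704, 2816]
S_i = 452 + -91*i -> [452, 361, 270, 179, 88]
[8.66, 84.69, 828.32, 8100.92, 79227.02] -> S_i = 8.66*9.78^i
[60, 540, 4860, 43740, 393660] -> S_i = 60*9^i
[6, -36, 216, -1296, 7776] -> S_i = 6*-6^i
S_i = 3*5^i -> [3, 15, 75, 375, 1875]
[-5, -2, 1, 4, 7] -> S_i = -5 + 3*i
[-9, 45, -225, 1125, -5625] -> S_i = -9*-5^i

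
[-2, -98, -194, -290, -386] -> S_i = -2 + -96*i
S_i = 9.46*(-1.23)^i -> [9.46, -11.64, 14.31, -17.6, 21.65]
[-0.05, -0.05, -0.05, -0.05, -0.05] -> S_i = -0.05*1.01^i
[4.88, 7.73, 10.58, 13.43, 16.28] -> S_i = 4.88 + 2.85*i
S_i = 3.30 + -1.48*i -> [3.3, 1.82, 0.34, -1.14, -2.62]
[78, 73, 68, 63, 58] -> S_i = 78 + -5*i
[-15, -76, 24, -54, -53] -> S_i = Random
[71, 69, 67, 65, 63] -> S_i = 71 + -2*i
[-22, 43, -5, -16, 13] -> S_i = Random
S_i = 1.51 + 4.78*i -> [1.51, 6.29, 11.07, 15.85, 20.63]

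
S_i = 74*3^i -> [74, 222, 666, 1998, 5994]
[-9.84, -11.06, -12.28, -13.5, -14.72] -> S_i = -9.84 + -1.22*i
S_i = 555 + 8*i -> [555, 563, 571, 579, 587]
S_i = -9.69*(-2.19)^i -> [-9.69, 21.22, -46.47, 101.78, -222.89]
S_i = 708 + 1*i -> [708, 709, 710, 711, 712]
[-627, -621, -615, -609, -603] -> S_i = -627 + 6*i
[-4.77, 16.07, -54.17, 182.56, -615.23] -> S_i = -4.77*(-3.37)^i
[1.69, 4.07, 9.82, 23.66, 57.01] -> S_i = 1.69*2.41^i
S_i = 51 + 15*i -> [51, 66, 81, 96, 111]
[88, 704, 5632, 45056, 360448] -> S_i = 88*8^i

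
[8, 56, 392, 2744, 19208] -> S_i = 8*7^i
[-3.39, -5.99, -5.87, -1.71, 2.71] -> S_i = Random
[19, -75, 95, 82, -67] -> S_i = Random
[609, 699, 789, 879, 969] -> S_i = 609 + 90*i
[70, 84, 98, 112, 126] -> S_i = 70 + 14*i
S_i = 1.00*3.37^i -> [1.0, 3.37, 11.36, 38.27, 128.98]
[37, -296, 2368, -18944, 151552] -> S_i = 37*-8^i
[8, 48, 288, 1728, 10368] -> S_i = 8*6^i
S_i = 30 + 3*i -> [30, 33, 36, 39, 42]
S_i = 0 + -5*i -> [0, -5, -10, -15, -20]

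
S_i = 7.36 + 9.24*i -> [7.36, 16.6, 25.84, 35.08, 44.32]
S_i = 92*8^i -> [92, 736, 5888, 47104, 376832]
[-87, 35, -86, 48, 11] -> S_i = Random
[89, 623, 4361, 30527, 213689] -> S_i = 89*7^i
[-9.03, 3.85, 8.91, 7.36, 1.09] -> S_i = Random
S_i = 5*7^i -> [5, 35, 245, 1715, 12005]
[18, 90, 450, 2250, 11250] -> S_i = 18*5^i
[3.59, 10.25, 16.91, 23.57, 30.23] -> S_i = 3.59 + 6.66*i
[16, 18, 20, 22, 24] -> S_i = 16 + 2*i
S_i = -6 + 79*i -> [-6, 73, 152, 231, 310]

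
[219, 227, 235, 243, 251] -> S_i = 219 + 8*i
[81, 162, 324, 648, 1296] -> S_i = 81*2^i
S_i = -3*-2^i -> [-3, 6, -12, 24, -48]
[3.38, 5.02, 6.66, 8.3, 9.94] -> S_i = 3.38 + 1.64*i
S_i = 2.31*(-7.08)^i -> [2.31, -16.35, 115.79, -819.81, 5804.24]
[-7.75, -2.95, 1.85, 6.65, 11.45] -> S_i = -7.75 + 4.80*i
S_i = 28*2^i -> [28, 56, 112, 224, 448]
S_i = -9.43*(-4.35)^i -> [-9.43, 41.02, -178.44, 776.21, -3376.52]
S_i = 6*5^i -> [6, 30, 150, 750, 3750]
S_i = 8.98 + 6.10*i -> [8.98, 15.08, 21.18, 27.28, 33.38]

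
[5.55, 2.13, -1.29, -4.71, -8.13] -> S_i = 5.55 + -3.42*i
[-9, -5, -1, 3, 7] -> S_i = -9 + 4*i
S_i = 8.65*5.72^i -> [8.65, 49.48, 283.01, 1618.84, 9259.77]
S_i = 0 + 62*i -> [0, 62, 124, 186, 248]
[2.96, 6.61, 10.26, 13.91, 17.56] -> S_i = 2.96 + 3.65*i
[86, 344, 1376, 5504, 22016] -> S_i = 86*4^i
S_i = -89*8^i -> [-89, -712, -5696, -45568, -364544]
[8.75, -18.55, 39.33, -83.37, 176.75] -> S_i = 8.75*(-2.12)^i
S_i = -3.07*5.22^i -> [-3.07, -16.03, -83.65, -436.67, -2279.4]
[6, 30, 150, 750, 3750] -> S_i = 6*5^i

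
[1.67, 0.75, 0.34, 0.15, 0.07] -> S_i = 1.67*0.45^i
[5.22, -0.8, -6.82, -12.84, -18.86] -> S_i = 5.22 + -6.02*i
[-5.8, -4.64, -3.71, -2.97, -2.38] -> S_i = -5.80*0.80^i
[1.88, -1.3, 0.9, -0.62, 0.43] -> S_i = 1.88*(-0.69)^i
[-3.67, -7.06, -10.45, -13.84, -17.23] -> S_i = -3.67 + -3.39*i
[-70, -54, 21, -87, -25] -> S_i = Random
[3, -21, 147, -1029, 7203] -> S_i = 3*-7^i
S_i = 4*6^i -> [4, 24, 144, 864, 5184]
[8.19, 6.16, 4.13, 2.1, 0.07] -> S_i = 8.19 + -2.03*i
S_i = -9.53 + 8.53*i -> [-9.53, -1.0, 7.53, 16.06, 24.59]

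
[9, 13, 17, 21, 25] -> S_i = 9 + 4*i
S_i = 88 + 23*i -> [88, 111, 134, 157, 180]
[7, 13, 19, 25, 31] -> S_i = 7 + 6*i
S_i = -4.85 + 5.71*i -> [-4.85, 0.86, 6.57, 12.28, 17.99]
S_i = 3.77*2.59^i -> [3.77, 9.76, 25.29, 65.5, 169.64]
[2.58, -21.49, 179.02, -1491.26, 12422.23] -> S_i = 2.58*(-8.33)^i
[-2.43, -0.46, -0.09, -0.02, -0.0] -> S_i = -2.43*0.19^i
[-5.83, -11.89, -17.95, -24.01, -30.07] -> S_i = -5.83 + -6.06*i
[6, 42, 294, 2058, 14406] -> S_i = 6*7^i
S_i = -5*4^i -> [-5, -20, -80, -320, -1280]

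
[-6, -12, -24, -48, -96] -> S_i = -6*2^i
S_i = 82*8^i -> [82, 656, 5248, 41984, 335872]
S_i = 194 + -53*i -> [194, 141, 88, 35, -18]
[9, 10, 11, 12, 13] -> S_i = 9 + 1*i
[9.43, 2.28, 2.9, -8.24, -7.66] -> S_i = Random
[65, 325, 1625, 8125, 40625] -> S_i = 65*5^i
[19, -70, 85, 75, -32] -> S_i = Random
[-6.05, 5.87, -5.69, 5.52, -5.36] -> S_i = -6.05*(-0.97)^i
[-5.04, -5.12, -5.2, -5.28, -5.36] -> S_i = -5.04 + -0.08*i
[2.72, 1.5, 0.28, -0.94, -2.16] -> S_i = 2.72 + -1.22*i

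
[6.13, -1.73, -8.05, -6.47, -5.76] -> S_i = Random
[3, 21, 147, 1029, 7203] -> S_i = 3*7^i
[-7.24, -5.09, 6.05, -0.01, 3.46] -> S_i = Random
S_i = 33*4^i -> [33, 132, 528, 2112, 8448]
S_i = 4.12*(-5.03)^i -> [4.12, -20.72, 104.24, -524.33, 2637.36]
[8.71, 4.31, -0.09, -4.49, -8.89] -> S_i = 8.71 + -4.40*i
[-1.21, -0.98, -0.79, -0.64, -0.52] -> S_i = -1.21*0.81^i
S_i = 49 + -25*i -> [49, 24, -1, -26, -51]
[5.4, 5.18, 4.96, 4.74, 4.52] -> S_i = 5.40 + -0.22*i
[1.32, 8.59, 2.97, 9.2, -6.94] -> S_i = Random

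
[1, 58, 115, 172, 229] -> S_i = 1 + 57*i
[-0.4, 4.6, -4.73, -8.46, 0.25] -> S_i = Random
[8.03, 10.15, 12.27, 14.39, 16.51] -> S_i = 8.03 + 2.12*i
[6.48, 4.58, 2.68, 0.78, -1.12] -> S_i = 6.48 + -1.90*i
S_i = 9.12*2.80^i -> [9.12, 25.54, 71.5, 200.2, 560.57]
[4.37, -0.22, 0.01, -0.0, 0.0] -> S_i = 4.37*(-0.05)^i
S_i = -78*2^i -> [-78, -156, -312, -624, -1248]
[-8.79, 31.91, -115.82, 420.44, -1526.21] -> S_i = -8.79*(-3.63)^i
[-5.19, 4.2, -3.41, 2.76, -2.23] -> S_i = -5.19*(-0.81)^i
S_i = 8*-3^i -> [8, -24, 72, -216, 648]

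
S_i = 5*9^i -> [5, 45, 405, 3645, 32805]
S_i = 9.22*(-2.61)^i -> [9.22, -24.06, 62.81, -163.93, 427.85]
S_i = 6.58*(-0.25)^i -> [6.58, -1.64, 0.41, -0.1, 0.03]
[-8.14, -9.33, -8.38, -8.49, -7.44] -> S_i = Random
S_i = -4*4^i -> [-4, -16, -64, -256, -1024]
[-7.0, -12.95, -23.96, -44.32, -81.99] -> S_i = -7.00*1.85^i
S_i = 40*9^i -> [40, 360, 3240, 29160, 262440]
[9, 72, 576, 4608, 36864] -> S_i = 9*8^i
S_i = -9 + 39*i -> [-9, 30, 69, 108, 147]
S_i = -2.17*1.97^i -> [-2.17, -4.27, -8.42, -16.59, -32.68]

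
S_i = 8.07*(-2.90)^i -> [8.07, -23.4, 67.87, -196.82, 570.78]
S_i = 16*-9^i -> [16, -144, 1296, -11664, 104976]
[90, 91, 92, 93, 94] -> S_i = 90 + 1*i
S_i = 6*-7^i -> [6, -42, 294, -2058, 14406]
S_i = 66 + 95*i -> [66, 161, 256, 351, 446]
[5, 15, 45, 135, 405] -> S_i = 5*3^i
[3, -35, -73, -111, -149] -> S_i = 3 + -38*i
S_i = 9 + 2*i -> [9, 11, 13, 15, 17]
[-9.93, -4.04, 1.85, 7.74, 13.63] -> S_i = -9.93 + 5.89*i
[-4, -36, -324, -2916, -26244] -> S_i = -4*9^i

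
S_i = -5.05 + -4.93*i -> [-5.05, -9.98, -14.91, -19.84, -24.77]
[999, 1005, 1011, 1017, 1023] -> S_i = 999 + 6*i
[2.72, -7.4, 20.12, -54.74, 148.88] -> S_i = 2.72*(-2.72)^i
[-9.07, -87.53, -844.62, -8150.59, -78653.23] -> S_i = -9.07*9.65^i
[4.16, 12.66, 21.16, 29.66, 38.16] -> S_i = 4.16 + 8.50*i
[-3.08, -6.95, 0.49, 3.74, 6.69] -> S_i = Random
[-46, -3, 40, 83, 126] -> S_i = -46 + 43*i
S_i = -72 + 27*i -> [-72, -45, -18, 9, 36]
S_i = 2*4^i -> [2, 8, 32, 128, 512]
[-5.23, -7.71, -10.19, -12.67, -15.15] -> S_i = -5.23 + -2.48*i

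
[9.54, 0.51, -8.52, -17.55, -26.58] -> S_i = 9.54 + -9.03*i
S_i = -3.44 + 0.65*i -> [-3.44, -2.79, -2.14, -1.49, -0.84]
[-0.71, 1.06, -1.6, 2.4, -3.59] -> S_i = -0.71*(-1.50)^i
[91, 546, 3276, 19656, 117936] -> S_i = 91*6^i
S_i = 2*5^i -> [2, 10, 50, 250, 1250]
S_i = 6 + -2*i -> [6, 4, 2, 0, -2]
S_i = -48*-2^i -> [-48, 96, -192, 384, -768]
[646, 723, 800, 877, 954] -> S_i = 646 + 77*i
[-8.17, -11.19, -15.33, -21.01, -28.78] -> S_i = -8.17*1.37^i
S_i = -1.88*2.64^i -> [-1.88, -4.96, -13.1, -34.59, -91.32]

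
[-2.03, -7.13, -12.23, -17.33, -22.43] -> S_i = -2.03 + -5.10*i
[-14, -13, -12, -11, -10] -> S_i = -14 + 1*i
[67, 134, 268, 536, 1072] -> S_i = 67*2^i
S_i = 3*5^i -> [3, 15, 75, 375, 1875]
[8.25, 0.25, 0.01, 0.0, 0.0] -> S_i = 8.25*0.03^i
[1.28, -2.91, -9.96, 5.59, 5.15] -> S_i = Random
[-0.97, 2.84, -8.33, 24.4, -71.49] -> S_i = -0.97*(-2.93)^i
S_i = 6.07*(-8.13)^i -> [6.07, -49.35, 401.21, -3261.82, 26518.62]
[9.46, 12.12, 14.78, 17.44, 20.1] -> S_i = 9.46 + 2.66*i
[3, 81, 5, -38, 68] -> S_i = Random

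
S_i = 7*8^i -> [7, 56, 448, 3584, 28672]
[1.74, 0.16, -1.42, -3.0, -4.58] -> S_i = 1.74 + -1.58*i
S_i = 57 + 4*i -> [57, 61, 65, 69, 73]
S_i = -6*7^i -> [-6, -42, -294, -2058, -14406]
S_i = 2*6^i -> [2, 12, 72, 432, 2592]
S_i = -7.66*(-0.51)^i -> [-7.66, 3.91, -1.99, 1.02, -0.52]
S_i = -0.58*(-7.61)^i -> [-0.58, 4.41, -33.59, 255.61, -1945.21]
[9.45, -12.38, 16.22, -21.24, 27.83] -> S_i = 9.45*(-1.31)^i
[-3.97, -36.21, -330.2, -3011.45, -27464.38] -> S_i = -3.97*9.12^i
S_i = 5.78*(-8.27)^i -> [5.78, -47.8, 395.31, -3269.22, 27036.46]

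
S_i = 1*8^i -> [1, 8, 64, 512, 4096]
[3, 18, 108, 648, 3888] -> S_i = 3*6^i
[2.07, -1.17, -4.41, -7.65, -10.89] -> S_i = 2.07 + -3.24*i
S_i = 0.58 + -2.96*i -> [0.58, -2.38, -5.34, -8.3, -11.26]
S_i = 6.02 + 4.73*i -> [6.02, 10.75, 15.48, 20.21, 24.94]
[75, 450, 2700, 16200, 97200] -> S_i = 75*6^i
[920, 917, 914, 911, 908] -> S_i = 920 + -3*i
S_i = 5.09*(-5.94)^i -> [5.09, -30.23, 179.59, -1066.79, 6336.71]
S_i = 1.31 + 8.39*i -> [1.31, 9.7, 18.09, 26.48, 34.87]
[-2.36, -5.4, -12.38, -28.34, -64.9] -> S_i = -2.36*2.29^i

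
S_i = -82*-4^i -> [-82, 328, -1312, 5248, -20992]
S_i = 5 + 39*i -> [5, 44, 83, 122, 161]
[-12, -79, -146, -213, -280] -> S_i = -12 + -67*i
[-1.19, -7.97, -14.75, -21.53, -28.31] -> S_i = -1.19 + -6.78*i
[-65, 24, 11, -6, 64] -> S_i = Random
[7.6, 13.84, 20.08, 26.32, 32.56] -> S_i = 7.60 + 6.24*i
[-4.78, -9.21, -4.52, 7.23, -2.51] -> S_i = Random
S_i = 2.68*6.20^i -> [2.68, 16.62, 103.02, 638.72, 3960.06]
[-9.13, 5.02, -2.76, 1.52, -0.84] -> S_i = -9.13*(-0.55)^i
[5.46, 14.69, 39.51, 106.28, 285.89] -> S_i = 5.46*2.69^i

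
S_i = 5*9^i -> [5, 45, 405, 3645, 32805]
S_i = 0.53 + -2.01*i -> [0.53, -1.48, -3.49, -5.5, -7.51]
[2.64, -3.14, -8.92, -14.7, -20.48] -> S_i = 2.64 + -5.78*i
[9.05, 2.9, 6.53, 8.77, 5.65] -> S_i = Random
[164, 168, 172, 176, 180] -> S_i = 164 + 4*i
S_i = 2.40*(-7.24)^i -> [2.4, -17.38, 125.8, -910.81, 6594.25]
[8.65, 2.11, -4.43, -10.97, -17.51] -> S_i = 8.65 + -6.54*i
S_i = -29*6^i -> [-29, -174, -1044, -6264, -37584]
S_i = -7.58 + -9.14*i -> [-7.58, -16.72, -25.86, -35.0, -44.14]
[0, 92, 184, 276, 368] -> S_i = 0 + 92*i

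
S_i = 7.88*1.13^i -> [7.88, 8.9, 10.06, 11.37, 12.85]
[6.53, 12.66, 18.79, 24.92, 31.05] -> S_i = 6.53 + 6.13*i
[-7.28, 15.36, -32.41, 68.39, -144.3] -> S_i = -7.28*(-2.11)^i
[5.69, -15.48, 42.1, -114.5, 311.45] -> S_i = 5.69*(-2.72)^i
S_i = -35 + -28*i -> [-35, -63, -91, -119, -147]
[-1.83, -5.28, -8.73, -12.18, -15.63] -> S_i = -1.83 + -3.45*i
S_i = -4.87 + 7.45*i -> [-4.87, 2.58, 10.03, 17.48, 24.93]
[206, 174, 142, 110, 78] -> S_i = 206 + -32*i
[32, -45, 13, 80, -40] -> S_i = Random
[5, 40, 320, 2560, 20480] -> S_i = 5*8^i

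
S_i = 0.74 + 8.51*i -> [0.74, 9.25, 17.76, 26.27, 34.78]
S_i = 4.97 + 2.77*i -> [4.97, 7.74, 10.51, 13.28, 16.05]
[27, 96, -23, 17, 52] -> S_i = Random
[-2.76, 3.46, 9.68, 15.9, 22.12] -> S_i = -2.76 + 6.22*i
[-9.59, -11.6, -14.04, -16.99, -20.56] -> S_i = -9.59*1.21^i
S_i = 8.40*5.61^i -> [8.4, 47.12, 264.37, 1483.09, 8320.14]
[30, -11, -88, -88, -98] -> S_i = Random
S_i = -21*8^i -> [-21, -168, -1344, -10752, -86016]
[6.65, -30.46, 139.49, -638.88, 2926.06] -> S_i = 6.65*(-4.58)^i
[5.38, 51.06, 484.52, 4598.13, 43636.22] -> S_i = 5.38*9.49^i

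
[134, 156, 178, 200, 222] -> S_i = 134 + 22*i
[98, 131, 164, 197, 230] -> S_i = 98 + 33*i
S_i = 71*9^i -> [71, 639, 5751, 51759, 465831]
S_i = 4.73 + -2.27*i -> [4.73, 2.46, 0.19, -2.08, -4.35]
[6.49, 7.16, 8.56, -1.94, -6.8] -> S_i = Random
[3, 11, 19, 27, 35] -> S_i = 3 + 8*i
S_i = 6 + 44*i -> [6, 50, 94, 138, 182]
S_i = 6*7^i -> [6, 42, 294, 2058, 14406]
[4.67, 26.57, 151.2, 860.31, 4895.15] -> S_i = 4.67*5.69^i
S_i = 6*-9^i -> [6, -54, 486, -4374, 39366]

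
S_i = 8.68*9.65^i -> [8.68, 83.76, 808.3, 7800.13, 75271.22]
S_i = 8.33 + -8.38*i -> [8.33, -0.05, -8.43, -16.81, -25.19]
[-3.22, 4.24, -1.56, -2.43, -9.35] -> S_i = Random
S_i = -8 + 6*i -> [-8, -2, 4, 10, 16]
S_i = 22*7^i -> [22, 154, 1078, 7546, 52822]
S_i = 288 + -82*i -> [288, 206, 124, 42, -40]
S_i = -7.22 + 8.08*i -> [-7.22, 0.86, 8.94, 17.02, 25.1]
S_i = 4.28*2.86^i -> [4.28, 12.24, 35.01, 100.12, 286.36]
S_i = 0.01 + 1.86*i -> [0.01, 1.87, 3.73, 5.59, 7.45]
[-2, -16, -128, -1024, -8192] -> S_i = -2*8^i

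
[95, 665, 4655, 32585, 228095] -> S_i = 95*7^i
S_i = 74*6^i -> [74, 444, 2664, 15984, 95904]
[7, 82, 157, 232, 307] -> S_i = 7 + 75*i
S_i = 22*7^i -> [22, 154, 1078, 7546, 52822]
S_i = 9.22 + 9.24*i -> [9.22, 18.46, 27.7, 36.94, 46.18]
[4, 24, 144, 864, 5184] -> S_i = 4*6^i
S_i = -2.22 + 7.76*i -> [-2.22, 5.54, 13.3, 21.06, 28.82]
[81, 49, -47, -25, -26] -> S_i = Random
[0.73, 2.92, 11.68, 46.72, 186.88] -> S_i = 0.73*4.00^i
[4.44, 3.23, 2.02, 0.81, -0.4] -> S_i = 4.44 + -1.21*i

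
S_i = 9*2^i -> [9, 18, 36, 72, 144]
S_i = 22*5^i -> [22, 110, 550, 2750, 13750]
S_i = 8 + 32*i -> [8, 40, 72, 104, 136]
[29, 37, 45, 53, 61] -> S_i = 29 + 8*i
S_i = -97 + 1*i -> [-97, -96, -95, -94, -93]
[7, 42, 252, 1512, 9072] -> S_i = 7*6^i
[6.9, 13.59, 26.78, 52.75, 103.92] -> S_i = 6.90*1.97^i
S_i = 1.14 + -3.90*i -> [1.14, -2.76, -6.66, -10.56, -14.46]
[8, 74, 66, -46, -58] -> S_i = Random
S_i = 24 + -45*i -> [24, -21, -66, -111, -156]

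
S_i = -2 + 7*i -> [-2, 5, 12, 19, 26]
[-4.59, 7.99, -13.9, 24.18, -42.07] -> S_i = -4.59*(-1.74)^i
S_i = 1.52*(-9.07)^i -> [1.52, -13.79, 125.04, -1134.14, 10286.62]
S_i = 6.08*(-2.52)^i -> [6.08, -15.32, 38.61, -97.3, 245.19]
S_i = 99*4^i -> [99, 396, 1584, 6336, 25344]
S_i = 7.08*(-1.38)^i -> [7.08, -9.77, 13.48, -18.61, 25.68]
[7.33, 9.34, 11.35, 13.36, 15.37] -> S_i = 7.33 + 2.01*i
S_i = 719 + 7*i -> [719, 726, 733, 740, 747]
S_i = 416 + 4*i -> [416, 420, 424, 428, 432]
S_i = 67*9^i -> [67, 603, 5427, 48843, 439587]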